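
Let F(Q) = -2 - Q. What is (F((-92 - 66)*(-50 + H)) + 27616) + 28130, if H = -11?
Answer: 46106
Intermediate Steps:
(F((-92 - 66)*(-50 + H)) + 27616) + 28130 = ((-2 - (-92 - 66)*(-50 - 11)) + 27616) + 28130 = ((-2 - (-158)*(-61)) + 27616) + 28130 = ((-2 - 1*9638) + 27616) + 28130 = ((-2 - 9638) + 27616) + 28130 = (-9640 + 27616) + 28130 = 17976 + 28130 = 46106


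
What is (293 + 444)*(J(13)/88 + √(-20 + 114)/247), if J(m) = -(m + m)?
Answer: -871/4 + 737*√94/247 ≈ -188.82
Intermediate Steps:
J(m) = -2*m
(293 + 444)*(J(13)/88 + √(-20 + 114)/247) = (293 + 444)*(-2*13/88 + √(-20 + 114)/247) = 737*(-26*1/88 + √94*(1/247)) = 737*(-13/44 + √94/247) = -871/4 + 737*√94/247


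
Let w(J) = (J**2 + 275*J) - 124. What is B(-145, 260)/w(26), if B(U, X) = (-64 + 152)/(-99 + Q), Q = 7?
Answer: -11/88573 ≈ -0.00012419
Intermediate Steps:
B(U, X) = -22/23 (B(U, X) = (-64 + 152)/(-99 + 7) = 88/(-92) = 88*(-1/92) = -22/23)
w(J) = -124 + J**2 + 275*J
B(-145, 260)/w(26) = -22/(23*(-124 + 26**2 + 275*26)) = -22/(23*(-124 + 676 + 7150)) = -22/23/7702 = -22/23*1/7702 = -11/88573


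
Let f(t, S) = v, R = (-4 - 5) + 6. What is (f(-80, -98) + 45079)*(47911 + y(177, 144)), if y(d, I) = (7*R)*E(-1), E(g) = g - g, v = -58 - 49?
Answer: 2154653492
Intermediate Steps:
R = -3 (R = -9 + 6 = -3)
v = -107
f(t, S) = -107
E(g) = 0
y(d, I) = 0 (y(d, I) = (7*(-3))*0 = -21*0 = 0)
(f(-80, -98) + 45079)*(47911 + y(177, 144)) = (-107 + 45079)*(47911 + 0) = 44972*47911 = 2154653492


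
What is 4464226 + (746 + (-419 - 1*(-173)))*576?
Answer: 4752226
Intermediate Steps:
4464226 + (746 + (-419 - 1*(-173)))*576 = 4464226 + (746 + (-419 + 173))*576 = 4464226 + (746 - 246)*576 = 4464226 + 500*576 = 4464226 + 288000 = 4752226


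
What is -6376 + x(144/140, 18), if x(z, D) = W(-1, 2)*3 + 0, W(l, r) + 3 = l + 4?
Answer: -6376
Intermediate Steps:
W(l, r) = 1 + l (W(l, r) = -3 + (l + 4) = -3 + (4 + l) = 1 + l)
x(z, D) = 0 (x(z, D) = (1 - 1)*3 + 0 = 0*3 + 0 = 0 + 0 = 0)
-6376 + x(144/140, 18) = -6376 + 0 = -6376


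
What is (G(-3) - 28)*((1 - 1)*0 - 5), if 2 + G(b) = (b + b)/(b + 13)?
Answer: 153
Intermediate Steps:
G(b) = -2 + 2*b/(13 + b) (G(b) = -2 + (b + b)/(b + 13) = -2 + (2*b)/(13 + b) = -2 + 2*b/(13 + b))
(G(-3) - 28)*((1 - 1)*0 - 5) = (-26/(13 - 3) - 28)*((1 - 1)*0 - 5) = (-26/10 - 28)*(0*0 - 5) = (-26*⅒ - 28)*(0 - 5) = (-13/5 - 28)*(-5) = -153/5*(-5) = 153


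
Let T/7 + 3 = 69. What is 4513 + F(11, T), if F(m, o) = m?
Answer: 4524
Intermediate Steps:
T = 462 (T = -21 + 7*69 = -21 + 483 = 462)
4513 + F(11, T) = 4513 + 11 = 4524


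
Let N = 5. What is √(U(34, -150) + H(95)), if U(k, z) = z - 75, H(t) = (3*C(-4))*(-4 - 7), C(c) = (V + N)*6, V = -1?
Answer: 3*I*√113 ≈ 31.89*I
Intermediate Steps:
C(c) = 24 (C(c) = (-1 + 5)*6 = 4*6 = 24)
H(t) = -792 (H(t) = (3*24)*(-4 - 7) = 72*(-11) = -792)
U(k, z) = -75 + z
√(U(34, -150) + H(95)) = √((-75 - 150) - 792) = √(-225 - 792) = √(-1017) = 3*I*√113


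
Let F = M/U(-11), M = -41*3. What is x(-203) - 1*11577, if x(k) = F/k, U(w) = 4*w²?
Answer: -1137463281/98252 ≈ -11577.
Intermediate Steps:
M = -123
F = -123/484 (F = -123/(4*(-11)²) = -123/(4*121) = -123/484 ≈ -0.25413)
x(k) = -123/(484*k)
x(-203) - 1*11577 = -123/484/(-203) - 1*11577 = -123/484*(-1/203) - 11577 = 123/98252 - 11577 = -1137463281/98252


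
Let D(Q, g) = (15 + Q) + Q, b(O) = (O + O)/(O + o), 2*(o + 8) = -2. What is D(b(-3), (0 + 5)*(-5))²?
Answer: 256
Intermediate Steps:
o = -9 (o = -8 + (½)*(-2) = -8 - 1 = -9)
b(O) = 2*O/(-9 + O) (b(O) = (O + O)/(O - 9) = (2*O)/(-9 + O) = 2*O/(-9 + O))
D(Q, g) = 15 + 2*Q
D(b(-3), (0 + 5)*(-5))² = (15 + 2*(2*(-3)/(-9 - 3)))² = (15 + 2*(2*(-3)/(-12)))² = (15 + 2*(2*(-3)*(-1/12)))² = (15 + 2*(½))² = (15 + 1)² = 16² = 256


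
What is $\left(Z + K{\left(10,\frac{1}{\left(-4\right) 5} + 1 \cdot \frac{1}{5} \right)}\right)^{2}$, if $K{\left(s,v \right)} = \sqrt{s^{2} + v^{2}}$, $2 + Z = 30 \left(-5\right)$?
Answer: $\frac{\left(3040 - \sqrt{40009}\right)^{2}}{400} \approx 20164.0$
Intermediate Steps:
$Z = -152$ ($Z = -2 + 30 \left(-5\right) = -2 - 150 = -152$)
$\left(Z + K{\left(10,\frac{1}{\left(-4\right) 5} + 1 \cdot \frac{1}{5} \right)}\right)^{2} = \left(-152 + \sqrt{10^{2} + \left(\frac{1}{\left(-4\right) 5} + 1 \cdot \frac{1}{5}\right)^{2}}\right)^{2} = \left(-152 + \sqrt{100 + \left(\left(- \frac{1}{4}\right) \frac{1}{5} + 1 \cdot \frac{1}{5}\right)^{2}}\right)^{2} = \left(-152 + \sqrt{100 + \left(- \frac{1}{20} + \frac{1}{5}\right)^{2}}\right)^{2} = \left(-152 + \sqrt{100 + \left(\frac{3}{20}\right)^{2}}\right)^{2} = \left(-152 + \sqrt{100 + \frac{9}{400}}\right)^{2} = \left(-152 + \sqrt{\frac{40009}{400}}\right)^{2} = \left(-152 + \frac{\sqrt{40009}}{20}\right)^{2}$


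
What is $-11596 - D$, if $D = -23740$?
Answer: $12144$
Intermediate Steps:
$-11596 - D = -11596 - -23740 = -11596 + 23740 = 12144$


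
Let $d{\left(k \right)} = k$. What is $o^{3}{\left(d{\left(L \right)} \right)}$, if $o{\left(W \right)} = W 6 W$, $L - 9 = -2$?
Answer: $25412184$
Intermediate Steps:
$L = 7$ ($L = 9 - 2 = 7$)
$o{\left(W \right)} = 6 W^{2}$ ($o{\left(W \right)} = 6 W W = 6 W^{2}$)
$o^{3}{\left(d{\left(L \right)} \right)} = \left(6 \cdot 7^{2}\right)^{3} = \left(6 \cdot 49\right)^{3} = 294^{3} = 25412184$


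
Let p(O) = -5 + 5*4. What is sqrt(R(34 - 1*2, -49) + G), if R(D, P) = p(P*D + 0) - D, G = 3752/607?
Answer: I*sqrt(3986169)/607 ≈ 3.2892*I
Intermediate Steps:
G = 3752/607 (G = 3752*(1/607) = 3752/607 ≈ 6.1812)
p(O) = 15 (p(O) = -5 + 20 = 15)
R(D, P) = 15 - D
sqrt(R(34 - 1*2, -49) + G) = sqrt((15 - (34 - 1*2)) + 3752/607) = sqrt((15 - (34 - 2)) + 3752/607) = sqrt((15 - 1*32) + 3752/607) = sqrt((15 - 32) + 3752/607) = sqrt(-17 + 3752/607) = sqrt(-6567/607) = I*sqrt(3986169)/607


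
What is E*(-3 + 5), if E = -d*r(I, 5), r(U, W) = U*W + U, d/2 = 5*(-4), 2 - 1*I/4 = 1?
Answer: 1920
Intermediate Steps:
I = 4 (I = 8 - 4*1 = 8 - 4 = 4)
d = -40 (d = 2*(5*(-4)) = 2*(-20) = -40)
r(U, W) = U + U*W
E = 960 (E = -(-40)*4*(1 + 5) = -(-40)*4*6 = -(-40)*24 = -1*(-960) = 960)
E*(-3 + 5) = 960*(-3 + 5) = 960*2 = 1920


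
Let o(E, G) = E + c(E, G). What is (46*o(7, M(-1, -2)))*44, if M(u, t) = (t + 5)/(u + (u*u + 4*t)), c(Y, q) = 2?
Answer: 18216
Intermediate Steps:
M(u, t) = (5 + t)/(u + u² + 4*t) (M(u, t) = (5 + t)/(u + (u² + 4*t)) = (5 + t)/(u + u² + 4*t))
o(E, G) = 2 + E (o(E, G) = E + 2 = 2 + E)
(46*o(7, M(-1, -2)))*44 = (46*(2 + 7))*44 = (46*9)*44 = 414*44 = 18216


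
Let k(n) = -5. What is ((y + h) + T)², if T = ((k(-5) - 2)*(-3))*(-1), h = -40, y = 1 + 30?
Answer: 900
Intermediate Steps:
y = 31
T = -21 (T = ((-5 - 2)*(-3))*(-1) = -7*(-3)*(-1) = 21*(-1) = -21)
((y + h) + T)² = ((31 - 40) - 21)² = (-9 - 21)² = (-30)² = 900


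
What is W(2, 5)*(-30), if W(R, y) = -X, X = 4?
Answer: 120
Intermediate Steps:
W(R, y) = -4 (W(R, y) = -1*4 = -4)
W(2, 5)*(-30) = -4*(-30) = 120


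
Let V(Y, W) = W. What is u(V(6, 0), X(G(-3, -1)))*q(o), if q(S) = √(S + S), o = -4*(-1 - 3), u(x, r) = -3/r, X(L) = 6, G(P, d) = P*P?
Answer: -2*√2 ≈ -2.8284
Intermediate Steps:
G(P, d) = P²
o = 16 (o = -4*(-4) = 16)
q(S) = √2*√S (q(S) = √(2*S) = √2*√S)
u(V(6, 0), X(G(-3, -1)))*q(o) = (-3/6)*(√2*√16) = (-3*⅙)*(√2*4) = -2*√2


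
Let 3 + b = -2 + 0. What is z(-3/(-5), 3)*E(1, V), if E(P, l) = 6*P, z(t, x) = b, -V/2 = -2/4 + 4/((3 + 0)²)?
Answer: -30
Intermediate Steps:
b = -5 (b = -3 + (-2 + 0) = -3 - 2 = -5)
V = ⅑ (V = -2*(-2/4 + 4/((3 + 0)²)) = -2*(-2*¼ + 4/(3²)) = -2*(-½ + 4/9) = -2*(-1/18) = ⅑ ≈ 0.11111)
z(t, x) = -5
z(-3/(-5), 3)*E(1, V) = -30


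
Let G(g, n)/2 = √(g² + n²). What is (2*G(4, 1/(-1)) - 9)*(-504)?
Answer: 4536 - 2016*√17 ≈ -3776.2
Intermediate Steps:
G(g, n) = 2*√(g² + n²)
(2*G(4, 1/(-1)) - 9)*(-504) = (2*(2*√(4² + (1/(-1))²)) - 9)*(-504) = (2*(2*√(16 + (-1)²)) - 9)*(-504) = (2*(2*√(16 + 1)) - 9)*(-504) = (2*(2*√17) - 9)*(-504) = (4*√17 - 9)*(-504) = (-9 + 4*√17)*(-504) = 4536 - 2016*√17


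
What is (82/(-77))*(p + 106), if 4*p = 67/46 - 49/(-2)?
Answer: -424309/3542 ≈ -119.79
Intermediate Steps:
p = 597/92 (p = (67/46 - 49/(-2))/4 = (67*(1/46) - 49*(-½))/4 = (67/46 + 49/2)/4 = (¼)*(597/23) = 597/92 ≈ 6.4891)
(82/(-77))*(p + 106) = (82/(-77))*(597/92 + 106) = (82*(-1/77))*(10349/92) = -82/77*10349/92 = -424309/3542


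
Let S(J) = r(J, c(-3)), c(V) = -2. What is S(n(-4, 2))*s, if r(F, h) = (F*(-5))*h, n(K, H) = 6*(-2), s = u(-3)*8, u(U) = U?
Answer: 2880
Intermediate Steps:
s = -24 (s = -3*8 = -24)
n(K, H) = -12
r(F, h) = -5*F*h (r(F, h) = (-5*F)*h = -5*F*h)
S(J) = 10*J (S(J) = -5*J*(-2) = 10*J)
S(n(-4, 2))*s = (10*(-12))*(-24) = -120*(-24) = 2880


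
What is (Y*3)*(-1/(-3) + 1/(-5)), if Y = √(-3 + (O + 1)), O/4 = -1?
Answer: 2*I*√6/5 ≈ 0.9798*I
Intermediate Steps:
O = -4 (O = 4*(-1) = -4)
Y = I*√6 (Y = √(-3 + (-4 + 1)) = √(-3 - 3) = √(-6) = I*√6 ≈ 2.4495*I)
(Y*3)*(-1/(-3) + 1/(-5)) = ((I*√6)*3)*(-1/(-3) + 1/(-5)) = (3*I*√6)*(-1*(-⅓) + 1*(-⅕)) = (3*I*√6)*(⅓ - ⅕) = (3*I*√6)*(2/15) = 2*I*√6/5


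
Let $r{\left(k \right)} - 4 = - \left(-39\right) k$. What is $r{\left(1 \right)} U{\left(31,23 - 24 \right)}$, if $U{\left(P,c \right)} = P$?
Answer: $1333$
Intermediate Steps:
$r{\left(k \right)} = 4 + 39 k$ ($r{\left(k \right)} = 4 - - 39 k = 4 + 39 k$)
$r{\left(1 \right)} U{\left(31,23 - 24 \right)} = \left(4 + 39 \cdot 1\right) 31 = \left(4 + 39\right) 31 = 43 \cdot 31 = 1333$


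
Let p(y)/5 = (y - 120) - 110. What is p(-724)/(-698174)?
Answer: 2385/349087 ≈ 0.0068321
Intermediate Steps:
p(y) = -1150 + 5*y (p(y) = 5*((y - 120) - 110) = 5*((-120 + y) - 110) = 5*(-230 + y) = -1150 + 5*y)
p(-724)/(-698174) = (-1150 + 5*(-724))/(-698174) = (-1150 - 3620)*(-1/698174) = -4770*(-1/698174) = 2385/349087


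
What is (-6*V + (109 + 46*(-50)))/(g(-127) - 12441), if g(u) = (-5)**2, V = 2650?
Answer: 18091/12416 ≈ 1.4571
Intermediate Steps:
g(u) = 25
(-6*V + (109 + 46*(-50)))/(g(-127) - 12441) = (-6*2650 + (109 + 46*(-50)))/(25 - 12441) = (-15900 + (109 - 2300))/(-12416) = (-15900 - 2191)*(-1/12416) = -18091*(-1/12416) = 18091/12416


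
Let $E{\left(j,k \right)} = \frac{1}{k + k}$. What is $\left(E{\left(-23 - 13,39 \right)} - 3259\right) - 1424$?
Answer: $- \frac{365273}{78} \approx -4683.0$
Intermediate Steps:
$E{\left(j,k \right)} = \frac{1}{2 k}$
$\left(E{\left(-23 - 13,39 \right)} - 3259\right) - 1424 = \left(\frac{1}{2 \cdot 39} - 3259\right) - 1424 = \left(\frac{1}{2} \cdot \frac{1}{39} - 3259\right) - 1424 = \left(\frac{1}{78} - 3259\right) - 1424 = - \frac{254201}{78} - 1424 = - \frac{365273}{78}$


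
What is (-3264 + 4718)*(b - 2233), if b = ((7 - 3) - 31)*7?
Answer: -3521588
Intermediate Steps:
b = -189 (b = (4 - 31)*7 = -27*7 = -189)
(-3264 + 4718)*(b - 2233) = (-3264 + 4718)*(-189 - 2233) = 1454*(-2422) = -3521588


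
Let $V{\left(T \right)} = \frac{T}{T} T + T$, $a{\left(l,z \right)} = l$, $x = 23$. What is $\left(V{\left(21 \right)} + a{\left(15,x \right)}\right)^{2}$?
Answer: $3249$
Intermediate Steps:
$V{\left(T \right)} = 2 T$ ($V{\left(T \right)} = 1 T + T = T + T = 2 T$)
$\left(V{\left(21 \right)} + a{\left(15,x \right)}\right)^{2} = \left(2 \cdot 21 + 15\right)^{2} = \left(42 + 15\right)^{2} = 57^{2} = 3249$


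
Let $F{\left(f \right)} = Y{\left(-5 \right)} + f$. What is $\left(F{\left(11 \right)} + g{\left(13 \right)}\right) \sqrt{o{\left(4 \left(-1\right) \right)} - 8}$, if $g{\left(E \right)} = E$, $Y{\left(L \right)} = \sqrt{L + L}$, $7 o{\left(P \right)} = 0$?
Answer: $- 4 \sqrt{5} + 48 i \sqrt{2} \approx -8.9443 + 67.882 i$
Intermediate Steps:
$o{\left(P \right)} = 0$ ($o{\left(P \right)} = \frac{1}{7} \cdot 0 = 0$)
$Y{\left(L \right)} = \sqrt{2} \sqrt{L}$ ($Y{\left(L \right)} = \sqrt{2 L} = \sqrt{2} \sqrt{L}$)
$F{\left(f \right)} = f + i \sqrt{10}$ ($F{\left(f \right)} = \sqrt{2} \sqrt{-5} + f = \sqrt{2} i \sqrt{5} + f = i \sqrt{10} + f = f + i \sqrt{10}$)
$\left(F{\left(11 \right)} + g{\left(13 \right)}\right) \sqrt{o{\left(4 \left(-1\right) \right)} - 8} = \left(\left(11 + i \sqrt{10}\right) + 13\right) \sqrt{0 - 8} = \left(24 + i \sqrt{10}\right) \sqrt{-8} = \left(24 + i \sqrt{10}\right) 2 i \sqrt{2} = 2 i \sqrt{2} \left(24 + i \sqrt{10}\right)$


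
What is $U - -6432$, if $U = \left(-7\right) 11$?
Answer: $6355$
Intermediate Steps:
$U = -77$
$U - -6432 = -77 - -6432 = -77 + 6432 = 6355$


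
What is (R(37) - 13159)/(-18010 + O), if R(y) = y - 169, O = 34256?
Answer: -13291/16246 ≈ -0.81811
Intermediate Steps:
R(y) = -169 + y
(R(37) - 13159)/(-18010 + O) = ((-169 + 37) - 13159)/(-18010 + 34256) = (-132 - 13159)/16246 = -13291*1/16246 = -13291/16246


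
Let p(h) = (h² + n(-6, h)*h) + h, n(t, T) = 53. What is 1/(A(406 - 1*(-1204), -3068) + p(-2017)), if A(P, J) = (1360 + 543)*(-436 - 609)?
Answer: 1/1970736 ≈ 5.0742e-7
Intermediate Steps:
p(h) = h² + 54*h (p(h) = (h² + 53*h) + h = h² + 54*h)
A(P, J) = -1988635 (A(P, J) = 1903*(-1045) = -1988635)
1/(A(406 - 1*(-1204), -3068) + p(-2017)) = 1/(-1988635 - 2017*(54 - 2017)) = 1/(-1988635 - 2017*(-1963)) = 1/(-1988635 + 3959371) = 1/1970736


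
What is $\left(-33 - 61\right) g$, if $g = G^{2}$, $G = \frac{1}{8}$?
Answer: $- \frac{47}{32} \approx -1.4688$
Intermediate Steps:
$G = \frac{1}{8} \approx 0.125$
$g = \frac{1}{64}$ ($g = \left(\frac{1}{8}\right)^{2} = \frac{1}{64} \approx 0.015625$)
$\left(-33 - 61\right) g = \left(-33 - 61\right) \frac{1}{64} = \left(-94\right) \frac{1}{64} = - \frac{47}{32}$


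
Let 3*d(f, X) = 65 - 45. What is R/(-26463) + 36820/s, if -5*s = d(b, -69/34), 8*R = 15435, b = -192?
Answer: -1948740465/70568 ≈ -27615.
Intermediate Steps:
R = 15435/8 (R = (⅛)*15435 = 15435/8 ≈ 1929.4)
d(f, X) = 20/3 (d(f, X) = (65 - 45)/3 = (⅓)*20 = 20/3)
s = -4/3 (s = -⅕*20/3 = -4/3 ≈ -1.3333)
R/(-26463) + 36820/s = (15435/8)/(-26463) + 36820/(-4/3) = (15435/8)*(-1/26463) + 36820*(-¾) = -5145/70568 - 27615 = -1948740465/70568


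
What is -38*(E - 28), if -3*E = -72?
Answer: 152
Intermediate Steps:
E = 24 (E = -⅓*(-72) = 24)
-38*(E - 28) = -38*(24 - 28) = -38*(-4) = 152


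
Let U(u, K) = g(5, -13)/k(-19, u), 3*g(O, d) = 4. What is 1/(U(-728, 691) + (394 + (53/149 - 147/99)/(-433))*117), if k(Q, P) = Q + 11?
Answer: 4258122/196291497437 ≈ 2.1693e-5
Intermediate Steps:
k(Q, P) = 11 + Q
g(O, d) = 4/3 (g(O, d) = (⅓)*4 = 4/3)
U(u, K) = -⅙ (U(u, K) = 4/(3*(11 - 19)) = (4/3)/(-8) = (4/3)*(-⅛) = -⅙)
1/(U(-728, 691) + (394 + (53/149 - 147/99)/(-433))*117) = 1/(-⅙ + (394 + (53/149 - 147/99)/(-433))*117) = 1/(-⅙ + (394 + (53*(1/149) - 147*1/99)*(-1/433))*117) = 1/(-⅙ + (394 + (53/149 - 49/33)*(-1/433))*117) = 1/(-⅙ + (394 - 5552/4917*(-1/433))*117) = 1/(-⅙ + (394 + 5552/2129061)*117) = 1/(-⅙ + (838855586/2129061)*117) = 1/(-⅙ + 32715367854/709687) = 1/(196291497437/4258122) = 4258122/196291497437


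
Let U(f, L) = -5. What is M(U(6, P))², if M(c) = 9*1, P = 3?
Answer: 81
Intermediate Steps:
M(c) = 9
M(U(6, P))² = 9² = 81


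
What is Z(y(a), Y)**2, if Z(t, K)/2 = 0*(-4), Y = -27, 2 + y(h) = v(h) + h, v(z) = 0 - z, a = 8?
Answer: 0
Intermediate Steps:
v(z) = -z
y(h) = -2 (y(h) = -2 + (-h + h) = -2 + 0 = -2)
Z(t, K) = 0 (Z(t, K) = 2*(0*(-4)) = 2*0 = 0)
Z(y(a), Y)**2 = 0**2 = 0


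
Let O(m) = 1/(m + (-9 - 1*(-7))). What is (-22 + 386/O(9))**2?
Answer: 7182400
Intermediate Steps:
O(m) = 1/(-2 + m) (O(m) = 1/(m + (-9 + 7)) = 1/(m - 2) = 1/(-2 + m))
(-22 + 386/O(9))**2 = (-22 + 386/(1/(-2 + 9)))**2 = (-22 + 386/(1/7))**2 = (-22 + 386*7)**2 = (-22 + 2702)**2 = 2680**2 = 7182400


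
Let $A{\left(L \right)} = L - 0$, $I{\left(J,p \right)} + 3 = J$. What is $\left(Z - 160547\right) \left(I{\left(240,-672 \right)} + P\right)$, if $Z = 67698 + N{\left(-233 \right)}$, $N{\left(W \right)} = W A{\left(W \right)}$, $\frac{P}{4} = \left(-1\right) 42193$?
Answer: $6498709600$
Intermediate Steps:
$I{\left(J,p \right)} = -3 + J$
$A{\left(L \right)} = L$ ($A{\left(L \right)} = L + 0 = L$)
$P = -168772$ ($P = 4 \left(\left(-1\right) 42193\right) = 4 \left(-42193\right) = -168772$)
$N{\left(W \right)} = W^{2}$ ($N{\left(W \right)} = W W = W^{2}$)
$Z = 121987$ ($Z = 67698 + \left(-233\right)^{2} = 67698 + 54289 = 121987$)
$\left(Z - 160547\right) \left(I{\left(240,-672 \right)} + P\right) = \left(121987 - 160547\right) \left(\left(-3 + 240\right) - 168772\right) = - 38560 \left(237 - 168772\right) = \left(-38560\right) \left(-168535\right) = 6498709600$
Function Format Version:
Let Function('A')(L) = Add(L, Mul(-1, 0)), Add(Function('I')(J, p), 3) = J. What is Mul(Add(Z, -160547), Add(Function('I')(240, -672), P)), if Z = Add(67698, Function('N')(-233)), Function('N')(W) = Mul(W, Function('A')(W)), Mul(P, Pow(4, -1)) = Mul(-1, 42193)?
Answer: 6498709600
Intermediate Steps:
Function('I')(J, p) = Add(-3, J)
Function('A')(L) = L (Function('A')(L) = Add(L, 0) = L)
P = -168772 (P = Mul(4, Mul(-1, 42193)) = Mul(4, -42193) = -168772)
Function('N')(W) = Pow(W, 2) (Function('N')(W) = Mul(W, W) = Pow(W, 2))
Z = 121987 (Z = Add(67698, Pow(-233, 2)) = Add(67698, 54289) = 121987)
Mul(Add(Z, -160547), Add(Function('I')(240, -672), P)) = Mul(Add(121987, -160547), Add(Add(-3, 240), -168772)) = Mul(-38560, Add(237, -168772)) = Mul(-38560, -168535) = 6498709600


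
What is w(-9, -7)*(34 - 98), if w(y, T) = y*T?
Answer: -4032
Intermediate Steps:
w(y, T) = T*y
w(-9, -7)*(34 - 98) = (-7*(-9))*(34 - 98) = 63*(-64) = -4032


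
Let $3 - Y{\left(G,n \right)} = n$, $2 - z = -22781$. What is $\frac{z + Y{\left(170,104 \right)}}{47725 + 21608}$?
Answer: $\frac{2062}{6303} \approx 0.32715$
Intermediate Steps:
$z = 22783$ ($z = 2 - -22781 = 2 + 22781 = 22783$)
$Y{\left(G,n \right)} = 3 - n$
$\frac{z + Y{\left(170,104 \right)}}{47725 + 21608} = \frac{22783 + \left(3 - 104\right)}{47725 + 21608} = \frac{22783 + \left(3 - 104\right)}{69333} = \left(22783 - 101\right) \frac{1}{69333} = 22682 \cdot \frac{1}{69333} = \frac{2062}{6303}$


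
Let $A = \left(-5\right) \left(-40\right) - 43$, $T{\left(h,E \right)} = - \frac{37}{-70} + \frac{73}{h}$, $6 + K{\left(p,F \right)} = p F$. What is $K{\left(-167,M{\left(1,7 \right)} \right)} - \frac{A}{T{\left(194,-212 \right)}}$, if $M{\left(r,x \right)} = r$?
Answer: $- \frac{1064471}{3072} \approx -346.51$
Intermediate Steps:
$K{\left(p,F \right)} = -6 + F p$ ($K{\left(p,F \right)} = -6 + p F = -6 + F p$)
$T{\left(h,E \right)} = \frac{37}{70} + \frac{73}{h}$ ($T{\left(h,E \right)} = \left(-37\right) \left(- \frac{1}{70}\right) + \frac{73}{h} = \frac{37}{70} + \frac{73}{h}$)
$A = 157$ ($A = 200 - 43 = 157$)
$K{\left(-167,M{\left(1,7 \right)} \right)} - \frac{A}{T{\left(194,-212 \right)}} = \left(-6 + 1 \left(-167\right)\right) - \frac{157}{\frac{37}{70} + \frac{73}{194}} = \left(-6 - 167\right) - \frac{157}{\frac{37}{70} + 73 \cdot \frac{1}{194}} = -173 - \frac{157}{\frac{37}{70} + \frac{73}{194}} = -173 - \frac{157}{\frac{3072}{3395}} = -173 - 157 \cdot \frac{3395}{3072} = -173 - \frac{533015}{3072} = - \frac{1064471}{3072}$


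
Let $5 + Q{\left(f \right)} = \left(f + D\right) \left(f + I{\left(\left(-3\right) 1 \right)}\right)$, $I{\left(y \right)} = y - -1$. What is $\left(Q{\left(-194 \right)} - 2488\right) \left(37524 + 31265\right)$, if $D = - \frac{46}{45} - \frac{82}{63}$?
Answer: $\frac{37132095833}{15} \approx 2.4755 \cdot 10^{9}$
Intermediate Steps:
$I{\left(y \right)} = 1 + y$ ($I{\left(y \right)} = y + 1 = 1 + y$)
$D = - \frac{244}{105}$ ($D = \left(-46\right) \frac{1}{45} - \frac{82}{63} = - \frac{46}{45} - \frac{82}{63} = - \frac{244}{105} \approx -2.3238$)
$Q{\left(f \right)} = -5 + \left(-2 + f\right) \left(- \frac{244}{105} + f\right)$ ($Q{\left(f \right)} = -5 + \left(f - \frac{244}{105}\right) \left(f + \left(1 - 3\right)\right) = -5 + \left(- \frac{244}{105} + f\right) \left(f + \left(1 - 3\right)\right) = -5 + \left(- \frac{244}{105} + f\right) \left(f - 2\right) = -5 + \left(- \frac{244}{105} + f\right) \left(-2 + f\right) = -5 + \left(-2 + f\right) \left(- \frac{244}{105} + f\right)$)
$\left(Q{\left(-194 \right)} - 2488\right) \left(37524 + 31265\right) = \left(\left(- \frac{37}{105} + \left(-194\right)^{2} - - \frac{88076}{105}\right) - 2488\right) \left(37524 + 31265\right) = \left(\left(- \frac{37}{105} + 37636 + \frac{88076}{105}\right) - 2488\right) 68789 = \left(\frac{577117}{15} - 2488\right) 68789 = \frac{539797}{15} \cdot 68789 = \frac{37132095833}{15}$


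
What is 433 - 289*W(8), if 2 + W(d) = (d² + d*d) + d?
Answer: -38293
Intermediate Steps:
W(d) = -2 + d + 2*d² (W(d) = -2 + ((d² + d*d) + d) = -2 + ((d² + d²) + d) = -2 + (2*d² + d) = -2 + (d + 2*d²) = -2 + d + 2*d²)
433 - 289*W(8) = 433 - 289*(-2 + 8 + 2*8²) = 433 - 289*(-2 + 8 + 2*64) = 433 - 289*(-2 + 8 + 128) = 433 - 289*134 = 433 - 38726 = -38293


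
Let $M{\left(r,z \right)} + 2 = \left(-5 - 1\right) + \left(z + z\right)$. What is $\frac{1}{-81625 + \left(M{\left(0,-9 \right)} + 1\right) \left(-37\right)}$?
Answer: $- \frac{1}{80700} \approx -1.2392 \cdot 10^{-5}$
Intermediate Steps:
$M{\left(r,z \right)} = -8 + 2 z$ ($M{\left(r,z \right)} = -2 + \left(\left(-5 - 1\right) + \left(z + z\right)\right) = -2 + \left(-6 + 2 z\right) = -8 + 2 z$)
$\frac{1}{-81625 + \left(M{\left(0,-9 \right)} + 1\right) \left(-37\right)} = \frac{1}{-81625 + \left(\left(-8 + 2 \left(-9\right)\right) + 1\right) \left(-37\right)} = \frac{1}{-81625 + \left(\left(-8 - 18\right) + 1\right) \left(-37\right)} = \frac{1}{-81625 + \left(-26 + 1\right) \left(-37\right)} = \frac{1}{-81625 - -925} = \frac{1}{-81625 + 925} = \frac{1}{-80700} = - \frac{1}{80700}$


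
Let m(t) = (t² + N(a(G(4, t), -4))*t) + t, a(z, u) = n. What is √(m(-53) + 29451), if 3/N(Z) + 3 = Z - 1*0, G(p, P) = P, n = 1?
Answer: √129146/2 ≈ 179.68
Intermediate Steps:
a(z, u) = 1
N(Z) = 3/(-3 + Z) (N(Z) = 3/(-3 + (Z - 1*0)) = 3/(-3 + (Z + 0)) = 3/(-3 + Z))
m(t) = t² - t/2 (m(t) = (t² + (3/(-3 + 1))*t) + t = (t² + (3/(-2))*t) + t = (t² + (3*(-½))*t) + t = (t² - 3*t/2) + t = t² - t/2)
√(m(-53) + 29451) = √(-53*(-½ - 53) + 29451) = √(-53*(-107/2) + 29451) = √(5671/2 + 29451) = √(64573/2) = √129146/2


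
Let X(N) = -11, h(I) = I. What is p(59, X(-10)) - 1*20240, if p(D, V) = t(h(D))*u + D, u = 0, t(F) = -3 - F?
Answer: -20181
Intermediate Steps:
p(D, V) = D (p(D, V) = (-3 - D)*0 + D = 0 + D = D)
p(59, X(-10)) - 1*20240 = 59 - 1*20240 = 59 - 20240 = -20181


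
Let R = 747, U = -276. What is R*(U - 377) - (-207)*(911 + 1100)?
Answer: -71514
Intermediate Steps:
R*(U - 377) - (-207)*(911 + 1100) = 747*(-276 - 377) - (-207)*(911 + 1100) = 747*(-653) - (-207)*2011 = -487791 - 1*(-416277) = -487791 + 416277 = -71514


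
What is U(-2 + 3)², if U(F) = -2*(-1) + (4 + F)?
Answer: 49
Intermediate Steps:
U(F) = 6 + F (U(F) = 2 + (4 + F) = 6 + F)
U(-2 + 3)² = (6 + (-2 + 3))² = (6 + 1)² = 7² = 49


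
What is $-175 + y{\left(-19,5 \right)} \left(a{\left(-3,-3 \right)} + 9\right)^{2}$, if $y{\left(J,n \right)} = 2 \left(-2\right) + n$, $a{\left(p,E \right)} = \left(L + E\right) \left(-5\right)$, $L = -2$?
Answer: $981$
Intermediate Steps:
$a{\left(p,E \right)} = 10 - 5 E$ ($a{\left(p,E \right)} = \left(-2 + E\right) \left(-5\right) = 10 - 5 E$)
$y{\left(J,n \right)} = -4 + n$
$-175 + y{\left(-19,5 \right)} \left(a{\left(-3,-3 \right)} + 9\right)^{2} = -175 + \left(-4 + 5\right) \left(\left(10 - -15\right) + 9\right)^{2} = -175 + 1 \left(\left(10 + 15\right) + 9\right)^{2} = -175 + 1 \left(25 + 9\right)^{2} = -175 + 1 \cdot 34^{2} = -175 + 1 \cdot 1156 = -175 + 1156 = 981$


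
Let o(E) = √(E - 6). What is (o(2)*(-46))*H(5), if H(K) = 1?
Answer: -92*I ≈ -92.0*I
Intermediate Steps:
o(E) = √(-6 + E)
(o(2)*(-46))*H(5) = (√(-6 + 2)*(-46))*1 = (√(-4)*(-46))*1 = ((2*I)*(-46))*1 = -92*I*1 = -92*I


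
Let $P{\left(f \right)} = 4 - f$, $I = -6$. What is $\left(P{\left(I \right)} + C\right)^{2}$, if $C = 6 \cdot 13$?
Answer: $7744$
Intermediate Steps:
$C = 78$
$\left(P{\left(I \right)} + C\right)^{2} = \left(\left(4 - -6\right) + 78\right)^{2} = \left(\left(4 + 6\right) + 78\right)^{2} = \left(10 + 78\right)^{2} = 88^{2} = 7744$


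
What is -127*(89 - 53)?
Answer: -4572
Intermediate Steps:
-127*(89 - 53) = -127*36 = -4572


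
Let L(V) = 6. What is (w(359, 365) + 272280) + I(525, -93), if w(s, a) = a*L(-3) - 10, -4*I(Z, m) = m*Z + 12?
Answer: 1146653/4 ≈ 2.8666e+5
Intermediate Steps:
I(Z, m) = -3 - Z*m/4 (I(Z, m) = -(m*Z + 12)/4 = -(Z*m + 12)/4 = -(12 + Z*m)/4 = -3 - Z*m/4)
w(s, a) = -10 + 6*a (w(s, a) = a*6 - 10 = 6*a - 10 = -10 + 6*a)
(w(359, 365) + 272280) + I(525, -93) = ((-10 + 6*365) + 272280) + (-3 - 1/4*525*(-93)) = ((-10 + 2190) + 272280) + (-3 + 48825/4) = (2180 + 272280) + 48813/4 = 274460 + 48813/4 = 1146653/4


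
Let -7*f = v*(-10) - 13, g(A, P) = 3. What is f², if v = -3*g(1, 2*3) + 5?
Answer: 729/49 ≈ 14.878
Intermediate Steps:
v = -4 (v = -3*3 + 5 = -9 + 5 = -4)
f = -27/7 (f = -(-4*(-10) - 13)/7 = -(40 - 13)/7 = -⅐*27 = -27/7 ≈ -3.8571)
f² = (-27/7)² = 729/49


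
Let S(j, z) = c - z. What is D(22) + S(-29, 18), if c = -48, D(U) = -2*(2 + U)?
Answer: -114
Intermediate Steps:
D(U) = -4 - 2*U
S(j, z) = -48 - z
D(22) + S(-29, 18) = (-4 - 2*22) + (-48 - 1*18) = (-4 - 44) + (-48 - 18) = -48 - 66 = -114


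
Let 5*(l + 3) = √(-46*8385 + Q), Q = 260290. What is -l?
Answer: 3 - 2*I*√31355/5 ≈ 3.0 - 70.829*I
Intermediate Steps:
l = -3 + 2*I*√31355/5 (l = -3 + √(-46*8385 + 260290)/5 = -3 + √(-385710 + 260290)/5 = -3 + √(-125420)/5 = -3 + (2*I*√31355)/5 = -3 + 2*I*√31355/5 ≈ -3.0 + 70.829*I)
-l = -(-3 + 2*I*√31355/5) = 3 - 2*I*√31355/5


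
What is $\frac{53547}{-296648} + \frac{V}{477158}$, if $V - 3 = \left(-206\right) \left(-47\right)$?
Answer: $- \frac{1030788343}{6433998472} \approx -0.16021$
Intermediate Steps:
$V = 9685$ ($V = 3 - -9682 = 3 + 9682 = 9685$)
$\frac{53547}{-296648} + \frac{V}{477158} = \frac{53547}{-296648} + \frac{9685}{477158} = 53547 \left(- \frac{1}{296648}\right) + 9685 \cdot \frac{1}{477158} = - \frac{53547}{296648} + \frac{9685}{477158} = - \frac{1030788343}{6433998472}$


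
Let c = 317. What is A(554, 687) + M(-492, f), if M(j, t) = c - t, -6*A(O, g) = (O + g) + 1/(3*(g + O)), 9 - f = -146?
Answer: -500744/11169 ≈ -44.833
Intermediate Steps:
f = 155 (f = 9 - 1*(-146) = 9 + 146 = 155)
A(O, g) = -O/6 - g/6 - 1/(6*(3*O + 3*g)) (A(O, g) = -((O + g) + 1/(3*(g + O)))/6 = -((O + g) + 1/(3*(O + g)))/6 = -((O + g) + 1/(3*O + 3*g))/6 = -(O + g + 1/(3*O + 3*g))/6 = -O/6 - g/6 - 1/(6*(3*O + 3*g)))
M(j, t) = 317 - t
A(554, 687) + M(-492, f) = (-1/18 - ⅙*554² - ⅙*687² - ⅓*554*687)/(554 + 687) + (317 - 1*155) = (-1/18 - ⅙*306916 - ⅙*471969 - 126866)/1241 + (317 - 155) = (-1/18 - 153458/3 - 157323/2 - 126866)/1241 + 162 = (1/1241)*(-2310122/9) + 162 = -2310122/11169 + 162 = -500744/11169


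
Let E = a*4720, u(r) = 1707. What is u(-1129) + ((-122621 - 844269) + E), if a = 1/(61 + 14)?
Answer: -14476801/15 ≈ -9.6512e+5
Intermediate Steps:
a = 1/75 ≈ 0.013333
E = 944/15 (E = (1/75)*4720 = 944/15 ≈ 62.933)
u(-1129) + ((-122621 - 844269) + E) = 1707 + ((-122621 - 844269) + 944/15) = 1707 + (-966890 + 944/15) = 1707 - 14502406/15 = -14476801/15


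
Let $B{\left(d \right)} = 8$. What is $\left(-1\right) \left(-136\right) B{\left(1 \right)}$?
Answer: $1088$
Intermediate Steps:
$\left(-1\right) \left(-136\right) B{\left(1 \right)} = \left(-1\right) \left(-136\right) 8 = 136 \cdot 8 = 1088$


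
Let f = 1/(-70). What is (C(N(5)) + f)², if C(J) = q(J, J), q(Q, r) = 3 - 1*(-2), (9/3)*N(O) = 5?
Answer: 121801/4900 ≈ 24.857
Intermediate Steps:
N(O) = 5/3 (N(O) = (⅓)*5 = 5/3)
q(Q, r) = 5 (q(Q, r) = 3 + 2 = 5)
C(J) = 5
f = -1/70 ≈ -0.014286
(C(N(5)) + f)² = (5 - 1/70)² = (349/70)² = 121801/4900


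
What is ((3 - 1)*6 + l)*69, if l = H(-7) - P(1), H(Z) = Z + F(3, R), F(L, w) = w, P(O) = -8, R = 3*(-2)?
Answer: 483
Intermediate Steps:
R = -6
H(Z) = -6 + Z (H(Z) = Z - 6 = -6 + Z)
l = -5 (l = (-6 - 7) - 1*(-8) = -13 + 8 = -5)
((3 - 1)*6 + l)*69 = ((3 - 1)*6 - 5)*69 = (2*6 - 5)*69 = (12 - 5)*69 = 7*69 = 483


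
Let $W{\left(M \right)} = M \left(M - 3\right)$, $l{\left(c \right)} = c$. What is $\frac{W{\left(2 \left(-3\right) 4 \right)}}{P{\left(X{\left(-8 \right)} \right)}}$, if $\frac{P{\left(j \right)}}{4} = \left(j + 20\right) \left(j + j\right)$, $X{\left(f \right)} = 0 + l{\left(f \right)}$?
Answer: $- \frac{27}{32} \approx -0.84375$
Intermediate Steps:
$W{\left(M \right)} = M \left(-3 + M\right)$
$X{\left(f \right)} = f$ ($X{\left(f \right)} = 0 + f = f$)
$P{\left(j \right)} = 8 j \left(20 + j\right)$ ($P{\left(j \right)} = 4 \left(j + 20\right) \left(j + j\right) = 4 \left(20 + j\right) 2 j = 4 \cdot 2 j \left(20 + j\right) = 8 j \left(20 + j\right)$)
$\frac{W{\left(2 \left(-3\right) 4 \right)}}{P{\left(X{\left(-8 \right)} \right)}} = \frac{2 \left(-3\right) 4 \left(-3 + 2 \left(-3\right) 4\right)}{8 \left(-8\right) \left(20 - 8\right)} = \frac{\left(-6\right) 4 \left(-3 - 24\right)}{8 \left(-8\right) 12} = \frac{\left(-24\right) \left(-3 - 24\right)}{-768} = \left(-24\right) \left(-27\right) \left(- \frac{1}{768}\right) = 648 \left(- \frac{1}{768}\right) = - \frac{27}{32}$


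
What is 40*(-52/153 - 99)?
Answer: -607960/153 ≈ -3973.6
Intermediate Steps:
40*(-52/153 - 99) = 40*(-15199/153) = -607960/153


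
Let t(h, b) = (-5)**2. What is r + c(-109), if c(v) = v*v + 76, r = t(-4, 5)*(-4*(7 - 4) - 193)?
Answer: 6832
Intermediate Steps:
t(h, b) = 25
r = -5125 (r = 25*(-4*(7 - 4) - 193) = 25*(-4*3 - 193) = 25*(-12 - 193) = 25*(-205) = -5125)
c(v) = 76 + v**2 (c(v) = v**2 + 76 = 76 + v**2)
r + c(-109) = -5125 + (76 + (-109)**2) = -5125 + (76 + 11881) = -5125 + 11957 = 6832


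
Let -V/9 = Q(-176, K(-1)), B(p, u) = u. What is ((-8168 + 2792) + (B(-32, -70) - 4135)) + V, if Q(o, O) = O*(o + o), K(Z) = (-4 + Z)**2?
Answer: 69619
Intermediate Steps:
Q(o, O) = 2*O*o (Q(o, O) = O*(2*o) = 2*O*o)
V = 79200 (V = -18*(-4 - 1)**2*(-176) = -18*(-5)**2*(-176) = -18*25*(-176) = -9*(-8800) = 79200)
((-8168 + 2792) + (B(-32, -70) - 4135)) + V = ((-8168 + 2792) + (-70 - 4135)) + 79200 = (-5376 - 4205) + 79200 = -9581 + 79200 = 69619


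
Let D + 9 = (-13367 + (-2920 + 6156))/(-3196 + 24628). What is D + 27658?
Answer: 197521079/7144 ≈ 27649.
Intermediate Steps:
D = -67673/7144 (D = -9 + (-13367 + (-2920 + 6156))/(-3196 + 24628) = -9 + (-13367 + 3236)/21432 = -9 - 10131*1/21432 = -9 - 3377/7144 = -67673/7144 ≈ -9.4727)
D + 27658 = -67673/7144 + 27658 = 197521079/7144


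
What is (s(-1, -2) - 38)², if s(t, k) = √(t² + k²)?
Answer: (38 - √5)² ≈ 1279.1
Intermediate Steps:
s(t, k) = √(k² + t²)
(s(-1, -2) - 38)² = (√((-2)² + (-1)²) - 38)² = (√(4 + 1) - 38)² = (√5 - 38)² = (-38 + √5)²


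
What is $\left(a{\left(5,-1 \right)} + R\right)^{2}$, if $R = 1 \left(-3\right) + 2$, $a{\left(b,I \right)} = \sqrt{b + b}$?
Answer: $\left(1 - \sqrt{10}\right)^{2} \approx 4.6754$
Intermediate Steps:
$a{\left(b,I \right)} = \sqrt{2} \sqrt{b}$ ($a{\left(b,I \right)} = \sqrt{2 b} = \sqrt{2} \sqrt{b}$)
$R = -1$ ($R = -3 + 2 = -1$)
$\left(a{\left(5,-1 \right)} + R\right)^{2} = \left(\sqrt{2} \sqrt{5} - 1\right)^{2} = \left(\sqrt{10} - 1\right)^{2} = \left(-1 + \sqrt{10}\right)^{2}$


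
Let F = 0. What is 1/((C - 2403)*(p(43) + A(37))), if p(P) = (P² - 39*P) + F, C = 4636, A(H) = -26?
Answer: 1/326018 ≈ 3.0673e-6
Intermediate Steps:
p(P) = P² - 39*P (p(P) = (P² - 39*P) + 0 = P² - 39*P)
1/((C - 2403)*(p(43) + A(37))) = 1/((4636 - 2403)*(43*(-39 + 43) - 26)) = 1/(2233*(43*4 - 26)) = 1/(2233*(172 - 26)) = 1/(2233*146) = 1/326018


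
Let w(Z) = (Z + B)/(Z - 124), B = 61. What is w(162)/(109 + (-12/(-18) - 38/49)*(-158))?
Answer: 32781/704938 ≈ 0.046502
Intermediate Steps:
w(Z) = (61 + Z)/(-124 + Z) (w(Z) = (Z + 61)/(Z - 124) = (61 + Z)/(-124 + Z))
w(162)/(109 + (-12/(-18) - 38/49)*(-158)) = ((61 + 162)/(-124 + 162))/(109 + (-12/(-18) - 38/49)*(-158)) = (223/38)/(109 + (-12*(-1/18) - 38*1/49)*(-158)) = ((1/38)*223)/(109 + (⅔ - 38/49)*(-158)) = 223/(38*(109 - 16/147*(-158))) = 223/(38*(109 + 2528/147)) = 223/(38*(18551/147)) = (223/38)*(147/18551) = 32781/704938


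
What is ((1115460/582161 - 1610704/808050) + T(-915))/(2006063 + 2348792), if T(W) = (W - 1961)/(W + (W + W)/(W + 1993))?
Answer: 1185440530379803/1687013839137424784625 ≈ 7.0269e-7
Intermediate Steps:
T(W) = (-1961 + W)/(W + 2*W/(1993 + W)) (T(W) = (-1961 + W)/(W + (2*W)/(1993 + W)) = (-1961 + W)/(W + 2*W/(1993 + W)))
((1115460/582161 - 1610704/808050) + T(-915))/(2006063 + 2348792) = ((1115460/582161 - 1610704/808050) + (-3908273 + (-915)² + 32*(-915))/((-915)*(1995 - 915)))/(2006063 + 2348792) = ((1115460*(1/582161) - 1610704*1/808050) - 1/915*(-3908273 + 837225 - 29280)/1080)/4354855 = ((1115460/582161 - 805352/404025) - 1/915*1/1080*(-3100328))*(1/4354855) = (-18170799172/235207598025 + 387541/123525)*(1/4354855) = (1185440530379803/387386913947175)*(1/4354855) = 1185440530379803/1687013839137424784625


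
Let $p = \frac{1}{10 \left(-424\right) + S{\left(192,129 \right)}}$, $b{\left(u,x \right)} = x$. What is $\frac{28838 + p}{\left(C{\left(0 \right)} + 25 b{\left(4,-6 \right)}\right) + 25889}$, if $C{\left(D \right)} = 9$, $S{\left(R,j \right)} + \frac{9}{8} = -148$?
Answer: $\frac{506294343}{452044762} \approx 1.12$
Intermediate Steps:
$S{\left(R,j \right)} = - \frac{1193}{8}$ ($S{\left(R,j \right)} = - \frac{9}{8} - 148 = - \frac{1193}{8}$)
$p = - \frac{8}{35113}$ ($p = \frac{1}{10 \left(-424\right) - \frac{1193}{8}} = \frac{1}{-4240 - \frac{1193}{8}} = \frac{1}{- \frac{35113}{8}} = - \frac{8}{35113} \approx -0.00022784$)
$\frac{28838 + p}{\left(C{\left(0 \right)} + 25 b{\left(4,-6 \right)}\right) + 25889} = \frac{28838 - \frac{8}{35113}}{\left(9 + 25 \left(-6\right)\right) + 25889} = \frac{1012588686}{35113 \left(\left(9 - 150\right) + 25889\right)} = \frac{1012588686}{35113 \left(-141 + 25889\right)} = \frac{1012588686}{35113 \cdot 25748} = \frac{1012588686}{35113} \cdot \frac{1}{25748} = \frac{506294343}{452044762}$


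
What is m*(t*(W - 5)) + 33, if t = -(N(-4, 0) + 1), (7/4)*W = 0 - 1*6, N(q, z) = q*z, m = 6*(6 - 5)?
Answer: 585/7 ≈ 83.571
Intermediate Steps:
m = 6 (m = 6*1 = 6)
W = -24/7 (W = 4*(0 - 1*6)/7 = 4*(0 - 6)/7 = (4/7)*(-6) = -24/7 ≈ -3.4286)
t = -1 (t = -(-4*0 + 1) = -(0 + 1) = -1*1 = -1)
m*(t*(W - 5)) + 33 = 6*(-(-24/7 - 5)) + 33 = 6*(-1*(-59/7)) + 33 = 6*(59/7) + 33 = 354/7 + 33 = 585/7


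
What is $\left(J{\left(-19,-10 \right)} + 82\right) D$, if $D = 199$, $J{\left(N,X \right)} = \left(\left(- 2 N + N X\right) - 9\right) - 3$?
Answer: $59302$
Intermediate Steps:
$J{\left(N,X \right)} = -12 - 2 N + N X$ ($J{\left(N,X \right)} = \left(-9 - 2 N + N X\right) - 3 = -12 - 2 N + N X$)
$\left(J{\left(-19,-10 \right)} + 82\right) D = \left(\left(-12 - -38 - -190\right) + 82\right) 199 = \left(\left(-12 + 38 + 190\right) + 82\right) 199 = \left(216 + 82\right) 199 = 298 \cdot 199 = 59302$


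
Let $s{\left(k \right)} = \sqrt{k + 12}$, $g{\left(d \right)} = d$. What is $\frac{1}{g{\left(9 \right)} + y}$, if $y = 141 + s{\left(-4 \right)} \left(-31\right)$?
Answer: $\frac{75}{7406} + \frac{31 \sqrt{2}}{7406} \approx 0.016047$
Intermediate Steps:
$s{\left(k \right)} = \sqrt{12 + k}$
$y = 141 - 62 \sqrt{2}$ ($y = 141 + \sqrt{12 - 4} \left(-31\right) = 141 + \sqrt{8} \left(-31\right) = 141 + 2 \sqrt{2} \left(-31\right) = 141 - 62 \sqrt{2} \approx 53.319$)
$\frac{1}{g{\left(9 \right)} + y} = \frac{1}{9 + \left(141 - 62 \sqrt{2}\right)} = \frac{1}{150 - 62 \sqrt{2}}$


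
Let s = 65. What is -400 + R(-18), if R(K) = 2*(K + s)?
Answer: -306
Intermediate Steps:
R(K) = 130 + 2*K (R(K) = 2*(K + 65) = 2*(65 + K) = 130 + 2*K)
-400 + R(-18) = -400 + (130 + 2*(-18)) = -400 + (130 - 36) = -400 + 94 = -306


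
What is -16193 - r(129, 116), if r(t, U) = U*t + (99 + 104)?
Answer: -31360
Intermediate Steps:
r(t, U) = 203 + U*t (r(t, U) = U*t + 203 = 203 + U*t)
-16193 - r(129, 116) = -16193 - (203 + 116*129) = -16193 - (203 + 14964) = -16193 - 1*15167 = -16193 - 15167 = -31360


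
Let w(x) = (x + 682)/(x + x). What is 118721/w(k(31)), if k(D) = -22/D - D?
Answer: -233405486/20159 ≈ -11578.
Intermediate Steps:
k(D) = -D - 22/D
w(x) = (682 + x)/(2*x) (w(x) = (682 + x)/((2*x)) = (682 + x)*(1/(2*x)) = (682 + x)/(2*x))
118721/w(k(31)) = 118721/(((682 + (-1*31 - 22/31))/(2*(-1*31 - 22/31)))) = 118721/(((682 + (-31 - 22*1/31))/(2*(-31 - 22*1/31)))) = 118721/(((682 + (-31 - 22/31))/(2*(-31 - 22/31)))) = 118721/(((682 - 983/31)/(2*(-983/31)))) = 118721/(((½)*(-31/983)*(20159/31))) = 118721/(-20159/1966) = 118721*(-1966/20159) = -233405486/20159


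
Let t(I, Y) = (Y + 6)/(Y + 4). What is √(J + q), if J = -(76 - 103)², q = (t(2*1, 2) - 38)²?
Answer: √5539/3 ≈ 24.808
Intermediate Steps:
t(I, Y) = (6 + Y)/(4 + Y)
q = 12100/9 (q = ((6 + 2)/(4 + 2) - 38)² = (8/6 - 38)² = ((⅙)*8 - 38)² = (4/3 - 38)² = (-110/3)² = 12100/9 ≈ 1344.4)
J = -729 (J = -1*(-27)² = -1*729 = -729)
√(J + q) = √(-729 + 12100/9) = √(5539/9) = √5539/3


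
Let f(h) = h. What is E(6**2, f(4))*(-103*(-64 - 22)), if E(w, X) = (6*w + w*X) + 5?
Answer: 3233170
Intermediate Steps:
E(w, X) = 5 + 6*w + X*w (E(w, X) = (6*w + X*w) + 5 = 5 + 6*w + X*w)
E(6**2, f(4))*(-103*(-64 - 22)) = (5 + 6*6**2 + 4*6**2)*(-103*(-64 - 22)) = (5 + 6*36 + 4*36)*(-103*(-86)) = (5 + 216 + 144)*8858 = 365*8858 = 3233170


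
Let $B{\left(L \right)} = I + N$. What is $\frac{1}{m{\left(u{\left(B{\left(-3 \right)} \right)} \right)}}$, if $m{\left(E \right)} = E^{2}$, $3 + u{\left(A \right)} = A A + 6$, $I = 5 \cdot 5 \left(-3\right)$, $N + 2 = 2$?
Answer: $\frac{1}{31674384} \approx 3.1571 \cdot 10^{-8}$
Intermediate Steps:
$N = 0$ ($N = -2 + 2 = 0$)
$I = -75$ ($I = 25 \left(-3\right) = -75$)
$B{\left(L \right)} = -75$ ($B{\left(L \right)} = -75 + 0 = -75$)
$u{\left(A \right)} = 3 + A^{2}$ ($u{\left(A \right)} = -3 + \left(A A + 6\right) = -3 + \left(A^{2} + 6\right) = -3 + \left(6 + A^{2}\right) = 3 + A^{2}$)
$\frac{1}{m{\left(u{\left(B{\left(-3 \right)} \right)} \right)}} = \frac{1}{\left(3 + \left(-75\right)^{2}\right)^{2}} = \frac{1}{\left(3 + 5625\right)^{2}} = \frac{1}{5628^{2}} = \frac{1}{31674384}$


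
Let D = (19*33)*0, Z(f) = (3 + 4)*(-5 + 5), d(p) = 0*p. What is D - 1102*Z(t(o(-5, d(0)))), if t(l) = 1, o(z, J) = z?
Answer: 0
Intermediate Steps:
d(p) = 0
Z(f) = 0 (Z(f) = 7*0 = 0)
D = 0 (D = 627*0 = 0)
D - 1102*Z(t(o(-5, d(0)))) = 0 - 1102*0 = 0 - 1*0 = 0 + 0 = 0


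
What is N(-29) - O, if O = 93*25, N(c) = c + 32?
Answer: -2322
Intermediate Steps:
N(c) = 32 + c
O = 2325
N(-29) - O = (32 - 29) - 1*2325 = 3 - 2325 = -2322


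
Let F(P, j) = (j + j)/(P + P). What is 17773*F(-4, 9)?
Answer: -159957/4 ≈ -39989.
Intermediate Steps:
F(P, j) = j/P (F(P, j) = (2*j)/((2*P)) = (2*j)*(1/(2*P)) = j/P)
17773*F(-4, 9) = 17773*(9/(-4)) = 17773*(9*(-¼)) = 17773*(-9/4) = -159957/4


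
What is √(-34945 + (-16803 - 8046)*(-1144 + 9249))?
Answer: I*√201436090 ≈ 14193.0*I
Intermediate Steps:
√(-34945 + (-16803 - 8046)*(-1144 + 9249)) = √(-34945 - 24849*8105) = √(-34945 - 201401145) = √(-201436090) = I*√201436090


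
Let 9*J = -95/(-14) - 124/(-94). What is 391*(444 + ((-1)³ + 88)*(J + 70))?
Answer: 5103634243/1974 ≈ 2.5854e+6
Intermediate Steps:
J = 5333/5922 (J = (-95/(-14) - 124/(-94))/9 = (-95*(-1/14) - 124*(-1/94))/9 = (95/14 + 62/47)/9 = (⅑)*(5333/658) = 5333/5922 ≈ 0.90054)
391*(444 + ((-1)³ + 88)*(J + 70)) = 391*(444 + ((-1)³ + 88)*(5333/5922 + 70)) = 391*(444 + (-1 + 88)*(419873/5922)) = 391*(444 + 87*(419873/5922)) = 391*(444 + 12176317/1974) = 391*(13052773/1974) = 5103634243/1974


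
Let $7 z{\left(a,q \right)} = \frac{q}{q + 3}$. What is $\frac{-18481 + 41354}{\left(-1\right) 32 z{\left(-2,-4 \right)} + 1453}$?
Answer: $\frac{160111}{10043} \approx 15.943$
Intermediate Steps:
$z{\left(a,q \right)} = \frac{q}{7 \left(3 + q\right)}$ ($z{\left(a,q \right)} = \frac{q \frac{1}{q + 3}}{7} = \frac{q \frac{1}{3 + q}}{7} = \frac{q}{7 \left(3 + q\right)}$)
$\frac{-18481 + 41354}{\left(-1\right) 32 z{\left(-2,-4 \right)} + 1453} = \frac{-18481 + 41354}{\left(-1\right) 32 \cdot \frac{1}{7} \left(-4\right) \frac{1}{3 - 4} + 1453} = \frac{22873}{- 32 \cdot \frac{1}{7} \left(-4\right) \frac{1}{-1} + 1453} = \frac{22873}{- 32 \cdot \frac{1}{7} \left(-4\right) \left(-1\right) + 1453} = \frac{22873}{\left(-32\right) \frac{4}{7} + 1453} = \frac{22873}{- \frac{128}{7} + 1453} = \frac{22873}{\frac{10043}{7}} = 22873 \cdot \frac{7}{10043} = \frac{160111}{10043}$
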